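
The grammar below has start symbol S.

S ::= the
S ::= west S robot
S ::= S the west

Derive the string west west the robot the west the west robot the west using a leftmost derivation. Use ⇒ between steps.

S ⇒ S the west ⇒ west S robot the west ⇒ west S the west robot the west ⇒ west S the west the west robot the west ⇒ west west S robot the west the west robot the west ⇒ west west the robot the west the west robot the west

S ⇒ S the west   [S ::= S the west]
S the west ⇒ west S robot the west   [S ::= west S robot]
west S robot the west ⇒ west S the west robot the west   [S ::= S the west]
west S the west robot the west ⇒ west S the west the west robot the west   [S ::= S the west]
west S the west the west robot the west ⇒ west west S robot the west the west robot the west   [S ::= west S robot]
west west S robot the west the west robot the west ⇒ west west the robot the west the west robot the west   [S ::= the]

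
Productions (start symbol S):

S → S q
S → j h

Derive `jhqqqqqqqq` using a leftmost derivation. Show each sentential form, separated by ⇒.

S ⇒ Sq   [S → S q]
Sq ⇒ Sqq   [S → S q]
Sqq ⇒ Sqqq   [S → S q]
Sqqq ⇒ Sqqqq   [S → S q]
Sqqqq ⇒ Sqqqqq   [S → S q]
Sqqqqq ⇒ Sqqqqqq   [S → S q]
Sqqqqqq ⇒ Sqqqqqqq   [S → S q]
Sqqqqqqq ⇒ Sqqqqqqqq   [S → S q]
Sqqqqqqqq ⇒ jhqqqqqqqq   [S → j h]

S ⇒ Sq ⇒ Sqq ⇒ Sqqq ⇒ Sqqqq ⇒ Sqqqqq ⇒ Sqqqqqq ⇒ Sqqqqqqq ⇒ Sqqqqqqqq ⇒ jhqqqqqqqq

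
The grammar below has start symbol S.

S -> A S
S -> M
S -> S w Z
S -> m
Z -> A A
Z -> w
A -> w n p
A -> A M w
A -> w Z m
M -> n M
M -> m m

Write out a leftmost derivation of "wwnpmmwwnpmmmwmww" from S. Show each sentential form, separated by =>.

S=>SwZ=>ASwZ=>AMwSwZ=>wZmMwSwZ=>wAAmMwSwZ=>wAMwAmMwSwZ=>wwnpMwAmMwSwZ=>wwnpmmwAmMwSwZ=>wwnpmmwwnpmMwSwZ=>wwnpmmwwnpmmmwSwZ=>wwnpmmwwnpmmmwmwZ=>wwnpmmwwnpmmmwmww

S => SwZ   [S -> S w Z]
SwZ => ASwZ   [S -> A S]
ASwZ => AMwSwZ   [A -> A M w]
AMwSwZ => wZmMwSwZ   [A -> w Z m]
wZmMwSwZ => wAAmMwSwZ   [Z -> A A]
wAAmMwSwZ => wAMwAmMwSwZ   [A -> A M w]
wAMwAmMwSwZ => wwnpMwAmMwSwZ   [A -> w n p]
wwnpMwAmMwSwZ => wwnpmmwAmMwSwZ   [M -> m m]
wwnpmmwAmMwSwZ => wwnpmmwwnpmMwSwZ   [A -> w n p]
wwnpmmwwnpmMwSwZ => wwnpmmwwnpmmmwSwZ   [M -> m m]
wwnpmmwwnpmmmwSwZ => wwnpmmwwnpmmmwmwZ   [S -> m]
wwnpmmwwnpmmmwmwZ => wwnpmmwwnpmmmwmww   [Z -> w]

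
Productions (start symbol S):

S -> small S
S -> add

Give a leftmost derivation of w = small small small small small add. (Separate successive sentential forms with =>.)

S => small S => small small S => small small small S => small small small small S => small small small small small S => small small small small small add

S => small S   [S -> small S]
small S => small small S   [S -> small S]
small small S => small small small S   [S -> small S]
small small small S => small small small small S   [S -> small S]
small small small small S => small small small small small S   [S -> small S]
small small small small small S => small small small small small add   [S -> add]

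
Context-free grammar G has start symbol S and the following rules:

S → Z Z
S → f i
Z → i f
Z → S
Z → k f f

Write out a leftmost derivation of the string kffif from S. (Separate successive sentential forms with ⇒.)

S⇒ZZ⇒kffZ⇒kffif

S ⇒ ZZ   [S → Z Z]
ZZ ⇒ kffZ   [Z → k f f]
kffZ ⇒ kffif   [Z → i f]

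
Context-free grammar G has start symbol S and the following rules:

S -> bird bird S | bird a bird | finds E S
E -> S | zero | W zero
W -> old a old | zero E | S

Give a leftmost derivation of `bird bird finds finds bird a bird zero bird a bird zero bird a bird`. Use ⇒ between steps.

S ⇒ bird bird S ⇒ bird bird finds E S ⇒ bird bird finds W zero S ⇒ bird bird finds S zero S ⇒ bird bird finds finds E S zero S ⇒ bird bird finds finds W zero S zero S ⇒ bird bird finds finds S zero S zero S ⇒ bird bird finds finds bird a bird zero S zero S ⇒ bird bird finds finds bird a bird zero bird a bird zero S ⇒ bird bird finds finds bird a bird zero bird a bird zero bird a bird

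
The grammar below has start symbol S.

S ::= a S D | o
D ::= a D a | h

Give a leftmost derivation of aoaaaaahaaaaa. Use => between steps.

S=>aSD=>aoD=>aoaDa=>aoaaDaa=>aoaaaDaaa=>aoaaaaDaaaa=>aoaaaaaDaaaaa=>aoaaaaahaaaaa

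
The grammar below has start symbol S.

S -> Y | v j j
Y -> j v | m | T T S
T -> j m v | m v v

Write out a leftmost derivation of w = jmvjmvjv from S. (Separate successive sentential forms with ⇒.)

S⇒Y⇒TTS⇒jmvTS⇒jmvjmvS⇒jmvjmvY⇒jmvjmvjv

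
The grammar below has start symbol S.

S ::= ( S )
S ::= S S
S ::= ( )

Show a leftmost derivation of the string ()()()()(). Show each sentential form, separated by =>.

S => SS => SSS => SSSS => SSSSS => ()SSSS => ()()SSS => ()()()SS => ()()()()S => ()()()()()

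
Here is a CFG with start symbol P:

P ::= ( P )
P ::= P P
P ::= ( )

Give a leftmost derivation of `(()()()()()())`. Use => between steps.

P => (P)   [P ::= ( P )]
(P) => (PP)   [P ::= P P]
(PP) => (PPP)   [P ::= P P]
(PPP) => (PPPP)   [P ::= P P]
(PPPP) => (PPPPP)   [P ::= P P]
(PPPPP) => (PPPPPP)   [P ::= P P]
(PPPPPP) => (()PPPPP)   [P ::= ( )]
(()PPPPP) => (()()PPPP)   [P ::= ( )]
(()()PPPP) => (()()()PPP)   [P ::= ( )]
(()()()PPP) => (()()()()PP)   [P ::= ( )]
(()()()()PP) => (()()()()()P)   [P ::= ( )]
(()()()()()P) => (()()()()()())   [P ::= ( )]

P => (P) => (PP) => (PPP) => (PPPP) => (PPPPP) => (PPPPPP) => (()PPPPP) => (()()PPPP) => (()()()PPP) => (()()()()PP) => (()()()()()P) => (()()()()()())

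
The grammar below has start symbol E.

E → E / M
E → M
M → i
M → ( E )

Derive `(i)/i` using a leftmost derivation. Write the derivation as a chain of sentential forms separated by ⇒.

E⇒E/M⇒M/M⇒(E)/M⇒(M)/M⇒(i)/M⇒(i)/i

E ⇒ E/M   [E → E / M]
E/M ⇒ M/M   [E → M]
M/M ⇒ (E)/M   [M → ( E )]
(E)/M ⇒ (M)/M   [E → M]
(M)/M ⇒ (i)/M   [M → i]
(i)/M ⇒ (i)/i   [M → i]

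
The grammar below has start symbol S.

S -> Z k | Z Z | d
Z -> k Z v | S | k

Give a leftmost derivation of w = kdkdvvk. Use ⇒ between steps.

S⇒ZZ⇒kZvZ⇒kSvZ⇒kZZvZ⇒kSZvZ⇒kdZvZ⇒kdkZvvZ⇒kdkSvvZ⇒kdkdvvZ⇒kdkdvvk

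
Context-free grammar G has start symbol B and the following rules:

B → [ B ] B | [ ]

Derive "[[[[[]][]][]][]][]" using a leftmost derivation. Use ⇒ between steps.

B ⇒ [B]B ⇒ [[B]B]B ⇒ [[[B]B]B]B ⇒ [[[[B]B]B]B]B ⇒ [[[[[]]B]B]B]B ⇒ [[[[[]][]]B]B]B ⇒ [[[[[]][]][]]B]B ⇒ [[[[[]][]][]][]]B ⇒ [[[[[]][]][]][]][]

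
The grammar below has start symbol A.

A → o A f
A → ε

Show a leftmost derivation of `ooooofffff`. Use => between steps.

A => oAf   [A → o A f]
oAf => ooAff   [A → o A f]
ooAff => oooAfff   [A → o A f]
oooAfff => ooooAffff   [A → o A f]
ooooAffff => oooooAfffff   [A → o A f]
oooooAfffff => ooooofffff   [A → ε]

A=>oAf=>ooAff=>oooAfff=>ooooAffff=>oooooAfffff=>ooooofffff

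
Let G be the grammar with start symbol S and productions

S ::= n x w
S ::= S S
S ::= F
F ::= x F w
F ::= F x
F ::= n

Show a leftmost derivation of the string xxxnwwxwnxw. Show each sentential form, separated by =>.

S => SS   [S ::= S S]
SS => FS   [S ::= F]
FS => xFwS   [F ::= x F w]
xFwS => xFxwS   [F ::= F x]
xFxwS => xxFwxwS   [F ::= x F w]
xxFwxwS => xxxFwwxwS   [F ::= x F w]
xxxFwwxwS => xxxnwwxwS   [F ::= n]
xxxnwwxwS => xxxnwwxwnxw   [S ::= n x w]

S => SS => FS => xFwS => xFxwS => xxFwxwS => xxxFwwxwS => xxxnwwxwS => xxxnwwxwnxw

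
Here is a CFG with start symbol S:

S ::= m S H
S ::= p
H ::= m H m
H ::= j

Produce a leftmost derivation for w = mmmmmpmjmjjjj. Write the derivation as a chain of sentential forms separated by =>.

S => mSH => mmSHH => mmmSHHH => mmmmSHHHH => mmmmmSHHHHH => mmmmmpHHHHH => mmmmmpmHmHHHH => mmmmmpmjmHHHH => mmmmmpmjmjHHH => mmmmmpmjmjjHH => mmmmmpmjmjjjH => mmmmmpmjmjjjj

S => mSH   [S ::= m S H]
mSH => mmSHH   [S ::= m S H]
mmSHH => mmmSHHH   [S ::= m S H]
mmmSHHH => mmmmSHHHH   [S ::= m S H]
mmmmSHHHH => mmmmmSHHHHH   [S ::= m S H]
mmmmmSHHHHH => mmmmmpHHHHH   [S ::= p]
mmmmmpHHHHH => mmmmmpmHmHHHH   [H ::= m H m]
mmmmmpmHmHHHH => mmmmmpmjmHHHH   [H ::= j]
mmmmmpmjmHHHH => mmmmmpmjmjHHH   [H ::= j]
mmmmmpmjmjHHH => mmmmmpmjmjjHH   [H ::= j]
mmmmmpmjmjjHH => mmmmmpmjmjjjH   [H ::= j]
mmmmmpmjmjjjH => mmmmmpmjmjjjj   [H ::= j]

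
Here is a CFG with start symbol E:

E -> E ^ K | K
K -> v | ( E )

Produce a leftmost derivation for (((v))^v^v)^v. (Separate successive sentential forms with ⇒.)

E ⇒ E^K ⇒ K^K ⇒ (E)^K ⇒ (E^K)^K ⇒ (E^K^K)^K ⇒ (K^K^K)^K ⇒ ((E)^K^K)^K ⇒ ((K)^K^K)^K ⇒ (((E))^K^K)^K ⇒ (((K))^K^K)^K ⇒ (((v))^K^K)^K ⇒ (((v))^v^K)^K ⇒ (((v))^v^v)^K ⇒ (((v))^v^v)^v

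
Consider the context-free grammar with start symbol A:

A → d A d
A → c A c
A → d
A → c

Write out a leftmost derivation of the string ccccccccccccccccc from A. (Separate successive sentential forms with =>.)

A => cAc => ccAcc => cccAccc => ccccAcccc => cccccAccccc => ccccccAcccccc => cccccccAccccccc => ccccccccAcccccccc => ccccccccccccccccc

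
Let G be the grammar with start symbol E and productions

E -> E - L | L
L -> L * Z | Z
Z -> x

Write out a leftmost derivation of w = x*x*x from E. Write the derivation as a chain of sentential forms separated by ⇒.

E ⇒ L   [E -> L]
L ⇒ L*Z   [L -> L * Z]
L*Z ⇒ L*Z*Z   [L -> L * Z]
L*Z*Z ⇒ Z*Z*Z   [L -> Z]
Z*Z*Z ⇒ x*Z*Z   [Z -> x]
x*Z*Z ⇒ x*x*Z   [Z -> x]
x*x*Z ⇒ x*x*x   [Z -> x]

E ⇒ L ⇒ L*Z ⇒ L*Z*Z ⇒ Z*Z*Z ⇒ x*Z*Z ⇒ x*x*Z ⇒ x*x*x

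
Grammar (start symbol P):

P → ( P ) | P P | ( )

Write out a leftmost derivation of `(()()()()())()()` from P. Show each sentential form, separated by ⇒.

P ⇒ PP   [P → P P]
PP ⇒ PPP   [P → P P]
PPP ⇒ (P)PP   [P → ( P )]
(P)PP ⇒ (PP)PP   [P → P P]
(PP)PP ⇒ (()P)PP   [P → ( )]
(()P)PP ⇒ (()PP)PP   [P → P P]
(()PP)PP ⇒ (()PPP)PP   [P → P P]
(()PPP)PP ⇒ (()PPPP)PP   [P → P P]
(()PPPP)PP ⇒ (()()PPP)PP   [P → ( )]
(()()PPP)PP ⇒ (()()()PP)PP   [P → ( )]
(()()()PP)PP ⇒ (()()()()P)PP   [P → ( )]
(()()()()P)PP ⇒ (()()()()())PP   [P → ( )]
(()()()()())PP ⇒ (()()()()())()P   [P → ( )]
(()()()()())()P ⇒ (()()()()())()()   [P → ( )]

P ⇒ PP ⇒ PPP ⇒ (P)PP ⇒ (PP)PP ⇒ (()P)PP ⇒ (()PP)PP ⇒ (()PPP)PP ⇒ (()PPPP)PP ⇒ (()()PPP)PP ⇒ (()()()PP)PP ⇒ (()()()()P)PP ⇒ (()()()()())PP ⇒ (()()()()())()P ⇒ (()()()()())()()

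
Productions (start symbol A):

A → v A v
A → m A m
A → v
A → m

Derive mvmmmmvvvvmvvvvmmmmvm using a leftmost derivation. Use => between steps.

A => mAm => mvAvm => mvmAmvm => mvmmAmmvm => mvmmmAmmmvm => mvmmmmAmmmmvm => mvmmmmvAvmmmmvm => mvmmmmvvAvvmmmmvm => mvmmmmvvvAvvvmmmmvm => mvmmmmvvvvAvvvvmmmmvm => mvmmmmvvvvmvvvvmmmmvm

A => mAm   [A → m A m]
mAm => mvAvm   [A → v A v]
mvAvm => mvmAmvm   [A → m A m]
mvmAmvm => mvmmAmmvm   [A → m A m]
mvmmAmmvm => mvmmmAmmmvm   [A → m A m]
mvmmmAmmmvm => mvmmmmAmmmmvm   [A → m A m]
mvmmmmAmmmmvm => mvmmmmvAvmmmmvm   [A → v A v]
mvmmmmvAvmmmmvm => mvmmmmvvAvvmmmmvm   [A → v A v]
mvmmmmvvAvvmmmmvm => mvmmmmvvvAvvvmmmmvm   [A → v A v]
mvmmmmvvvAvvvmmmmvm => mvmmmmvvvvAvvvvmmmmvm   [A → v A v]
mvmmmmvvvvAvvvvmmmmvm => mvmmmmvvvvmvvvvmmmmvm   [A → m]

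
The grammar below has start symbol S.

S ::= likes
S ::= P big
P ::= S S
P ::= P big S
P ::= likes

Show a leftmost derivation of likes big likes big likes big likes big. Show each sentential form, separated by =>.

S => P big => P big S big => P big S big S big => S S big S big S big => P big S big S big S big => likes big S big S big S big => likes big likes big S big S big => likes big likes big likes big S big => likes big likes big likes big likes big

S => P big   [S ::= P big]
P big => P big S big   [P ::= P big S]
P big S big => P big S big S big   [P ::= P big S]
P big S big S big => S S big S big S big   [P ::= S S]
S S big S big S big => P big S big S big S big   [S ::= P big]
P big S big S big S big => likes big S big S big S big   [P ::= likes]
likes big S big S big S big => likes big likes big S big S big   [S ::= likes]
likes big likes big S big S big => likes big likes big likes big S big   [S ::= likes]
likes big likes big likes big S big => likes big likes big likes big likes big   [S ::= likes]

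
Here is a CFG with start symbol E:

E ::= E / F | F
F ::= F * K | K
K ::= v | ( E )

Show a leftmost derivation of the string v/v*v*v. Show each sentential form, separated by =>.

E=>E/F=>F/F=>K/F=>v/F=>v/F*K=>v/F*K*K=>v/K*K*K=>v/v*K*K=>v/v*v*K=>v/v*v*v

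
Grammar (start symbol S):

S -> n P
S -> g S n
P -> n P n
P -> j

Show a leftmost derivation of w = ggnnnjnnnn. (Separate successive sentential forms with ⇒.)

S⇒gSn⇒ggSnn⇒ggnPnn⇒ggnnPnnn⇒ggnnnPnnnn⇒ggnnnjnnnn

S ⇒ gSn   [S -> g S n]
gSn ⇒ ggSnn   [S -> g S n]
ggSnn ⇒ ggnPnn   [S -> n P]
ggnPnn ⇒ ggnnPnnn   [P -> n P n]
ggnnPnnn ⇒ ggnnnPnnnn   [P -> n P n]
ggnnnPnnnn ⇒ ggnnnjnnnn   [P -> j]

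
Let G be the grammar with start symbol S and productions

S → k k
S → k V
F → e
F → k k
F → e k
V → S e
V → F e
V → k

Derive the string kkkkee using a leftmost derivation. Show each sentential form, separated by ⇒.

S ⇒ kV ⇒ kSe ⇒ kkVe ⇒ kkSee ⇒ kkkkee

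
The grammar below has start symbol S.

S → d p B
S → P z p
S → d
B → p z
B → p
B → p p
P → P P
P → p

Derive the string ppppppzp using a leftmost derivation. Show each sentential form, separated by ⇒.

S ⇒ Pzp ⇒ PPzp ⇒ PPPzp ⇒ PPPPzp ⇒ PPPPPzp ⇒ PPPPPPzp ⇒ pPPPPPzp ⇒ ppPPPPzp ⇒ pppPPPzp ⇒ ppppPPzp ⇒ pppppPzp ⇒ ppppppzp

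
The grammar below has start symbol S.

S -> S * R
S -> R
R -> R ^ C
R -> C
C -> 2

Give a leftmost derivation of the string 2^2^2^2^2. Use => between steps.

S => R => R^C => R^C^C => R^C^C^C => R^C^C^C^C => C^C^C^C^C => 2^C^C^C^C => 2^2^C^C^C => 2^2^2^C^C => 2^2^2^2^C => 2^2^2^2^2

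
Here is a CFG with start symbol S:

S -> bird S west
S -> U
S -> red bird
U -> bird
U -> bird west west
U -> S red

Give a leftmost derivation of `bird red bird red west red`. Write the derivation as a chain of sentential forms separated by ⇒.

S ⇒ U ⇒ S red ⇒ bird S west red ⇒ bird U west red ⇒ bird S red west red ⇒ bird red bird red west red

S ⇒ U   [S -> U]
U ⇒ S red   [U -> S red]
S red ⇒ bird S west red   [S -> bird S west]
bird S west red ⇒ bird U west red   [S -> U]
bird U west red ⇒ bird S red west red   [U -> S red]
bird S red west red ⇒ bird red bird red west red   [S -> red bird]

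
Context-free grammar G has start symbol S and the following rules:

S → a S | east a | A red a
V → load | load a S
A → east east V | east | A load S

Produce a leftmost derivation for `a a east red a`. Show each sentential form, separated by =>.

S => a S => a a S => a a A red a => a a east red a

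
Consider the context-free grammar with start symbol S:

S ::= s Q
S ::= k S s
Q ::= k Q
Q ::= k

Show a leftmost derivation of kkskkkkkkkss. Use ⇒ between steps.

S ⇒ kSs   [S ::= k S s]
kSs ⇒ kkSss   [S ::= k S s]
kkSss ⇒ kksQss   [S ::= s Q]
kksQss ⇒ kkskQss   [Q ::= k Q]
kkskQss ⇒ kkskkQss   [Q ::= k Q]
kkskkQss ⇒ kkskkkQss   [Q ::= k Q]
kkskkkQss ⇒ kkskkkkQss   [Q ::= k Q]
kkskkkkQss ⇒ kkskkkkkQss   [Q ::= k Q]
kkskkkkkQss ⇒ kkskkkkkkQss   [Q ::= k Q]
kkskkkkkkQss ⇒ kkskkkkkkkss   [Q ::= k]

S ⇒ kSs ⇒ kkSss ⇒ kksQss ⇒ kkskQss ⇒ kkskkQss ⇒ kkskkkQss ⇒ kkskkkkQss ⇒ kkskkkkkQss ⇒ kkskkkkkkQss ⇒ kkskkkkkkkss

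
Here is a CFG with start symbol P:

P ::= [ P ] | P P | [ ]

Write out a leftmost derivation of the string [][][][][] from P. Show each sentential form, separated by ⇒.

P ⇒ PP   [P ::= P P]
PP ⇒ PPP   [P ::= P P]
PPP ⇒ []PP   [P ::= [ ]]
[]PP ⇒ []PPP   [P ::= P P]
[]PPP ⇒ []PPPP   [P ::= P P]
[]PPPP ⇒ [][]PPP   [P ::= [ ]]
[][]PPP ⇒ [][][]PP   [P ::= [ ]]
[][][]PP ⇒ [][][][]P   [P ::= [ ]]
[][][][]P ⇒ [][][][][]   [P ::= [ ]]

P ⇒ PP ⇒ PPP ⇒ []PP ⇒ []PPP ⇒ []PPPP ⇒ [][]PPP ⇒ [][][]PP ⇒ [][][][]P ⇒ [][][][][]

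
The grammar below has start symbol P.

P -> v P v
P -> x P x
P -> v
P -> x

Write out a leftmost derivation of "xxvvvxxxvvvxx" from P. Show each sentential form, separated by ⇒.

P ⇒ xPx   [P -> x P x]
xPx ⇒ xxPxx   [P -> x P x]
xxPxx ⇒ xxvPvxx   [P -> v P v]
xxvPvxx ⇒ xxvvPvvxx   [P -> v P v]
xxvvPvvxx ⇒ xxvvvPvvvxx   [P -> v P v]
xxvvvPvvvxx ⇒ xxvvvxPxvvvxx   [P -> x P x]
xxvvvxPxvvvxx ⇒ xxvvvxxxvvvxx   [P -> x]

P⇒xPx⇒xxPxx⇒xxvPvxx⇒xxvvPvvxx⇒xxvvvPvvvxx⇒xxvvvxPxvvvxx⇒xxvvvxxxvvvxx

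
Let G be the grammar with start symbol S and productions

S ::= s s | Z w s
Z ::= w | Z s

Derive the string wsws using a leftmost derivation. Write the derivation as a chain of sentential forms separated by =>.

S => Zws => Zsws => wsws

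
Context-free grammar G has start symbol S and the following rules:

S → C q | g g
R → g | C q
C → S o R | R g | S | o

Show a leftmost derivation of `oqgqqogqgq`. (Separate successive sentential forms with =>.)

S => Cq => Rgq => Cqgq => SoRqgq => CqoRqgq => SqoRqgq => CqqoRqgq => RgqqoRqgq => CqgqqoRqgq => oqgqqoRqgq => oqgqqogqgq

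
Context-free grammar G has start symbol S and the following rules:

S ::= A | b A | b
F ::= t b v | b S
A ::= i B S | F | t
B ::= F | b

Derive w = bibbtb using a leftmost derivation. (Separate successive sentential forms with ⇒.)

S ⇒ bA   [S ::= b A]
bA ⇒ biBS   [A ::= i B S]
biBS ⇒ biFS   [B ::= F]
biFS ⇒ bibSS   [F ::= b S]
bibSS ⇒ bibbAS   [S ::= b A]
bibbAS ⇒ bibbtS   [A ::= t]
bibbtS ⇒ bibbtb   [S ::= b]

S⇒bA⇒biBS⇒biFS⇒bibSS⇒bibbAS⇒bibbtS⇒bibbtb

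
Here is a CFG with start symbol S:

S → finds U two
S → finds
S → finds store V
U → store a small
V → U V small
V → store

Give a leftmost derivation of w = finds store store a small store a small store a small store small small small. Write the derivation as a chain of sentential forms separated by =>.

S => finds store V   [S → finds store V]
finds store V => finds store U V small   [V → U V small]
finds store U V small => finds store store a small V small   [U → store a small]
finds store store a small V small => finds store store a small U V small small   [V → U V small]
finds store store a small U V small small => finds store store a small store a small V small small   [U → store a small]
finds store store a small store a small V small small => finds store store a small store a small U V small small small   [V → U V small]
finds store store a small store a small U V small small small => finds store store a small store a small store a small V small small small   [U → store a small]
finds store store a small store a small store a small V small small small => finds store store a small store a small store a small store small small small   [V → store]

S => finds store V => finds store U V small => finds store store a small V small => finds store store a small U V small small => finds store store a small store a small V small small => finds store store a small store a small U V small small small => finds store store a small store a small store a small V small small small => finds store store a small store a small store a small store small small small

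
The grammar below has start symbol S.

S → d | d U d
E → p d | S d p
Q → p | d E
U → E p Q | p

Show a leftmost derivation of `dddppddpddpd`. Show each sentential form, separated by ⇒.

S ⇒ dUd ⇒ dEpQd ⇒ dSdppQd ⇒ dddppQd ⇒ dddppdEd ⇒ dddppdSdpd ⇒ dddppddUddpd ⇒ dddppddpddpd

S ⇒ dUd   [S → d U d]
dUd ⇒ dEpQd   [U → E p Q]
dEpQd ⇒ dSdppQd   [E → S d p]
dSdppQd ⇒ dddppQd   [S → d]
dddppQd ⇒ dddppdEd   [Q → d E]
dddppdEd ⇒ dddppdSdpd   [E → S d p]
dddppdSdpd ⇒ dddppddUddpd   [S → d U d]
dddppddUddpd ⇒ dddppddpddpd   [U → p]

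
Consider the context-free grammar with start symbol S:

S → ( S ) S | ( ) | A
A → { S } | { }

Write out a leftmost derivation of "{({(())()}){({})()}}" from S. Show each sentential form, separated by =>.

S => A => {S} => {(S)S} => {(A)S} => {({S})S} => {({(S)S})S} => {({(())S})S} => {({(())()})S} => {({(())()})A} => {({(())()}){S}} => {({(())()}){(S)S}} => {({(())()}){(A)S}} => {({(())()}){({})S}} => {({(())()}){({})()}}

S => A   [S → A]
A => {S}   [A → { S }]
{S} => {(S)S}   [S → ( S ) S]
{(S)S} => {(A)S}   [S → A]
{(A)S} => {({S})S}   [A → { S }]
{({S})S} => {({(S)S})S}   [S → ( S ) S]
{({(S)S})S} => {({(())S})S}   [S → ( )]
{({(())S})S} => {({(())()})S}   [S → ( )]
{({(())()})S} => {({(())()})A}   [S → A]
{({(())()})A} => {({(())()}){S}}   [A → { S }]
{({(())()}){S}} => {({(())()}){(S)S}}   [S → ( S ) S]
{({(())()}){(S)S}} => {({(())()}){(A)S}}   [S → A]
{({(())()}){(A)S}} => {({(())()}){({})S}}   [A → { }]
{({(())()}){({})S}} => {({(())()}){({})()}}   [S → ( )]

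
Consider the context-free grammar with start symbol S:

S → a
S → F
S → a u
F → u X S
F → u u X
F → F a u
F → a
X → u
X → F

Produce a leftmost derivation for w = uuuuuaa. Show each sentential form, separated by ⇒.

S ⇒ F   [S → F]
F ⇒ uXS   [F → u X S]
uXS ⇒ uFS   [X → F]
uFS ⇒ uuXSS   [F → u X S]
uuXSS ⇒ uuuSS   [X → u]
uuuSS ⇒ uuuFS   [S → F]
uuuFS ⇒ uuuuXSS   [F → u X S]
uuuuXSS ⇒ uuuuuSS   [X → u]
uuuuuSS ⇒ uuuuuFS   [S → F]
uuuuuFS ⇒ uuuuuaS   [F → a]
uuuuuaS ⇒ uuuuuaa   [S → a]

S ⇒ F ⇒ uXS ⇒ uFS ⇒ uuXSS ⇒ uuuSS ⇒ uuuFS ⇒ uuuuXSS ⇒ uuuuuSS ⇒ uuuuuFS ⇒ uuuuuaS ⇒ uuuuuaa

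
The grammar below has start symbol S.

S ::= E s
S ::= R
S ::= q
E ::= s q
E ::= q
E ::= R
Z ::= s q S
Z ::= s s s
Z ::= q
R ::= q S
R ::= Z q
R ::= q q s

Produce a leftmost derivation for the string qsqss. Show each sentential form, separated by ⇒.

S ⇒ Es   [S ::= E s]
Es ⇒ Rs   [E ::= R]
Rs ⇒ qSs   [R ::= q S]
qSs ⇒ qEss   [S ::= E s]
qEss ⇒ qsqss   [E ::= s q]

S⇒Es⇒Rs⇒qSs⇒qEss⇒qsqss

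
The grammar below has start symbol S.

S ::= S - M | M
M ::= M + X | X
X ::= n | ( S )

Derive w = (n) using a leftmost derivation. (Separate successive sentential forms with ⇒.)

S ⇒ M   [S ::= M]
M ⇒ X   [M ::= X]
X ⇒ (S)   [X ::= ( S )]
(S) ⇒ (M)   [S ::= M]
(M) ⇒ (X)   [M ::= X]
(X) ⇒ (n)   [X ::= n]

S ⇒ M ⇒ X ⇒ (S) ⇒ (M) ⇒ (X) ⇒ (n)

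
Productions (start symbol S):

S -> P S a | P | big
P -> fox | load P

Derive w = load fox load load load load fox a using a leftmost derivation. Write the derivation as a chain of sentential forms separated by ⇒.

S ⇒ P S a   [S -> P S a]
P S a ⇒ load P S a   [P -> load P]
load P S a ⇒ load fox S a   [P -> fox]
load fox S a ⇒ load fox P a   [S -> P]
load fox P a ⇒ load fox load P a   [P -> load P]
load fox load P a ⇒ load fox load load P a   [P -> load P]
load fox load load P a ⇒ load fox load load load P a   [P -> load P]
load fox load load load P a ⇒ load fox load load load load P a   [P -> load P]
load fox load load load load P a ⇒ load fox load load load load fox a   [P -> fox]

S ⇒ P S a ⇒ load P S a ⇒ load fox S a ⇒ load fox P a ⇒ load fox load P a ⇒ load fox load load P a ⇒ load fox load load load P a ⇒ load fox load load load load P a ⇒ load fox load load load load fox a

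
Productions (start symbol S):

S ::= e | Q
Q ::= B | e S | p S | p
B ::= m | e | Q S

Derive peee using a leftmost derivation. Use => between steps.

S => Q   [S ::= Q]
Q => pS   [Q ::= p S]
pS => pQ   [S ::= Q]
pQ => peS   [Q ::= e S]
peS => peQ   [S ::= Q]
peQ => peeS   [Q ::= e S]
peeS => peeQ   [S ::= Q]
peeQ => peeB   [Q ::= B]
peeB => peee   [B ::= e]

S => Q => pS => pQ => peS => peQ => peeS => peeQ => peeB => peee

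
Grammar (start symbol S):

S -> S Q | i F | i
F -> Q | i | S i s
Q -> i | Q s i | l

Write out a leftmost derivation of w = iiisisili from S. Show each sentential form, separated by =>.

S => SQ => SQQ => SQQQ => iFQQQ => iiQQQ => iiQsiQQ => iiQsisiQQ => iiisisiQQ => iiisisilQ => iiisisili

S => SQ   [S -> S Q]
SQ => SQQ   [S -> S Q]
SQQ => SQQQ   [S -> S Q]
SQQQ => iFQQQ   [S -> i F]
iFQQQ => iiQQQ   [F -> i]
iiQQQ => iiQsiQQ   [Q -> Q s i]
iiQsiQQ => iiQsisiQQ   [Q -> Q s i]
iiQsisiQQ => iiisisiQQ   [Q -> i]
iiisisiQQ => iiisisilQ   [Q -> l]
iiisisilQ => iiisisili   [Q -> i]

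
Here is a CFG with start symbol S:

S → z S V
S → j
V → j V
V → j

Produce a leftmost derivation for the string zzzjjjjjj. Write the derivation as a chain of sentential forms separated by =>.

S => zSV   [S → z S V]
zSV => zzSVV   [S → z S V]
zzSVV => zzzSVVV   [S → z S V]
zzzSVVV => zzzjVVV   [S → j]
zzzjVVV => zzzjjVVV   [V → j V]
zzzjjVVV => zzzjjjVV   [V → j]
zzzjjjVV => zzzjjjjVV   [V → j V]
zzzjjjjVV => zzzjjjjjV   [V → j]
zzzjjjjjV => zzzjjjjjj   [V → j]

S => zSV => zzSVV => zzzSVVV => zzzjVVV => zzzjjVVV => zzzjjjVV => zzzjjjjVV => zzzjjjjjV => zzzjjjjjj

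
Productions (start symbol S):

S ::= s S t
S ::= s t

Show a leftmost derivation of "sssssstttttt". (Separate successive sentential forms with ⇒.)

S ⇒ sSt   [S ::= s S t]
sSt ⇒ ssStt   [S ::= s S t]
ssStt ⇒ sssSttt   [S ::= s S t]
sssSttt ⇒ ssssStttt   [S ::= s S t]
ssssStttt ⇒ sssssSttttt   [S ::= s S t]
sssssSttttt ⇒ sssssstttttt   [S ::= s t]

S ⇒ sSt ⇒ ssStt ⇒ sssSttt ⇒ ssssStttt ⇒ sssssSttttt ⇒ sssssstttttt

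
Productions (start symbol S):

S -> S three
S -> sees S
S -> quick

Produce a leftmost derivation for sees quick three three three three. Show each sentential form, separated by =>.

S => S three => S three three => sees S three three => sees S three three three => sees S three three three three => sees quick three three three three

S => S three   [S -> S three]
S three => S three three   [S -> S three]
S three three => sees S three three   [S -> sees S]
sees S three three => sees S three three three   [S -> S three]
sees S three three three => sees S three three three three   [S -> S three]
sees S three three three three => sees quick three three three three   [S -> quick]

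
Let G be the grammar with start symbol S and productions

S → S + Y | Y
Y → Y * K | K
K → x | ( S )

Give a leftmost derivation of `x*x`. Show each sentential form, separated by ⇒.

S ⇒ Y ⇒ Y*K ⇒ K*K ⇒ x*K ⇒ x*x

S ⇒ Y   [S → Y]
Y ⇒ Y*K   [Y → Y * K]
Y*K ⇒ K*K   [Y → K]
K*K ⇒ x*K   [K → x]
x*K ⇒ x*x   [K → x]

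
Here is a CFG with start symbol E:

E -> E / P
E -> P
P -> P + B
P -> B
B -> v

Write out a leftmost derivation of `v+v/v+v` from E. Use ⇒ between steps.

E ⇒ E/P ⇒ P/P ⇒ P+B/P ⇒ B+B/P ⇒ v+B/P ⇒ v+v/P ⇒ v+v/P+B ⇒ v+v/B+B ⇒ v+v/v+B ⇒ v+v/v+v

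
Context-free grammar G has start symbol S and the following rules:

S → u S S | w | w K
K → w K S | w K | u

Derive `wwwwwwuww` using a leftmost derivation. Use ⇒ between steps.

S ⇒ wK   [S → w K]
wK ⇒ wwK   [K → w K]
wwK ⇒ wwwKS   [K → w K S]
wwwKS ⇒ wwwwKSS   [K → w K S]
wwwwKSS ⇒ wwwwwKSS   [K → w K]
wwwwwKSS ⇒ wwwwwwKSS   [K → w K]
wwwwwwKSS ⇒ wwwwwwuSS   [K → u]
wwwwwwuSS ⇒ wwwwwwuwS   [S → w]
wwwwwwuwS ⇒ wwwwwwuww   [S → w]

S ⇒ wK ⇒ wwK ⇒ wwwKS ⇒ wwwwKSS ⇒ wwwwwKSS ⇒ wwwwwwKSS ⇒ wwwwwwuSS ⇒ wwwwwwuwS ⇒ wwwwwwuww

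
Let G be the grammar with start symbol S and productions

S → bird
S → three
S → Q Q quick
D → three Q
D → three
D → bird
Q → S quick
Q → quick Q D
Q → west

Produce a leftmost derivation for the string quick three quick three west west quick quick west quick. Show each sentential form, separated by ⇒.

S ⇒ Q Q quick ⇒ S quick Q quick ⇒ Q Q quick quick Q quick ⇒ quick Q D Q quick quick Q quick ⇒ quick S quick D Q quick quick Q quick ⇒ quick three quick D Q quick quick Q quick ⇒ quick three quick three Q Q quick quick Q quick ⇒ quick three quick three west Q quick quick Q quick ⇒ quick three quick three west west quick quick Q quick ⇒ quick three quick three west west quick quick west quick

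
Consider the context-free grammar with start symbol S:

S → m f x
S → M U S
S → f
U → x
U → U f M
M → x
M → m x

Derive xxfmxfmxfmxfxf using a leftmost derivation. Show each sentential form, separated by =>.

S => MUS   [S → M U S]
MUS => xUS   [M → x]
xUS => xUfMS   [U → U f M]
xUfMS => xUfMfMS   [U → U f M]
xUfMfMS => xUfMfMfMS   [U → U f M]
xUfMfMfMS => xUfMfMfMfMS   [U → U f M]
xUfMfMfMfMS => xxfMfMfMfMS   [U → x]
xxfMfMfMfMS => xxfmxfMfMfMS   [M → m x]
xxfmxfMfMfMS => xxfmxfmxfMfMS   [M → m x]
xxfmxfmxfMfMS => xxfmxfmxfmxfMS   [M → m x]
xxfmxfmxfmxfMS => xxfmxfmxfmxfxS   [M → x]
xxfmxfmxfmxfxS => xxfmxfmxfmxfxf   [S → f]

S => MUS => xUS => xUfMS => xUfMfMS => xUfMfMfMS => xUfMfMfMfMS => xxfMfMfMfMS => xxfmxfMfMfMS => xxfmxfmxfMfMS => xxfmxfmxfmxfMS => xxfmxfmxfmxfxS => xxfmxfmxfmxfxf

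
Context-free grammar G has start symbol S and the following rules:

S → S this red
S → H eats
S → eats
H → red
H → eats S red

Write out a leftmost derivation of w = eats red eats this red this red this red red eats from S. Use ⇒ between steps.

S ⇒ H eats ⇒ eats S red eats ⇒ eats S this red red eats ⇒ eats S this red this red red eats ⇒ eats S this red this red this red red eats ⇒ eats H eats this red this red this red red eats ⇒ eats red eats this red this red this red red eats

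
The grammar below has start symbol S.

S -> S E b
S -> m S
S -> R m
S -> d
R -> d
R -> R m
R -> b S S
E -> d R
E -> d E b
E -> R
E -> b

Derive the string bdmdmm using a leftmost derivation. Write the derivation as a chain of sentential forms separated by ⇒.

S ⇒ Rm   [S -> R m]
Rm ⇒ Rmm   [R -> R m]
Rmm ⇒ bSSmm   [R -> b S S]
bSSmm ⇒ bRmSmm   [S -> R m]
bRmSmm ⇒ bdmSmm   [R -> d]
bdmSmm ⇒ bdmdmm   [S -> d]

S ⇒ Rm ⇒ Rmm ⇒ bSSmm ⇒ bRmSmm ⇒ bdmSmm ⇒ bdmdmm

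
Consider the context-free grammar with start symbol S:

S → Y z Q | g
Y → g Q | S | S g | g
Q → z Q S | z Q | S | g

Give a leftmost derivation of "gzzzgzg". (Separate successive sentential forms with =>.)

S => YzQ => SzQ => YzQzQ => SzQzQ => gzQzQ => gzzQzQ => gzzzQzQ => gzzzgzQ => gzzzgzg

S => YzQ   [S → Y z Q]
YzQ => SzQ   [Y → S]
SzQ => YzQzQ   [S → Y z Q]
YzQzQ => SzQzQ   [Y → S]
SzQzQ => gzQzQ   [S → g]
gzQzQ => gzzQzQ   [Q → z Q]
gzzQzQ => gzzzQzQ   [Q → z Q]
gzzzQzQ => gzzzgzQ   [Q → g]
gzzzgzQ => gzzzgzg   [Q → g]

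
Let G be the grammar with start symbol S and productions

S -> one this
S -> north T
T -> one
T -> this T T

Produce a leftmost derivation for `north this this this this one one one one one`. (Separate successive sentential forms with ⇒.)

S ⇒ north T ⇒ north this T T ⇒ north this this T T T ⇒ north this this this T T T T ⇒ north this this this this T T T T T ⇒ north this this this this one T T T T ⇒ north this this this this one one T T T ⇒ north this this this this one one one T T ⇒ north this this this this one one one one T ⇒ north this this this this one one one one one

S ⇒ north T   [S -> north T]
north T ⇒ north this T T   [T -> this T T]
north this T T ⇒ north this this T T T   [T -> this T T]
north this this T T T ⇒ north this this this T T T T   [T -> this T T]
north this this this T T T T ⇒ north this this this this T T T T T   [T -> this T T]
north this this this this T T T T T ⇒ north this this this this one T T T T   [T -> one]
north this this this this one T T T T ⇒ north this this this this one one T T T   [T -> one]
north this this this this one one T T T ⇒ north this this this this one one one T T   [T -> one]
north this this this this one one one T T ⇒ north this this this this one one one one T   [T -> one]
north this this this this one one one one T ⇒ north this this this this one one one one one   [T -> one]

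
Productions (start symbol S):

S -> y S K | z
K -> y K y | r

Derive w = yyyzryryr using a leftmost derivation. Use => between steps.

S => ySK => yySKK => yyySKKK => yyyzKKK => yyyzrKK => yyyzryKyK => yyyzryryK => yyyzryryr

S => ySK   [S -> y S K]
ySK => yySKK   [S -> y S K]
yySKK => yyySKKK   [S -> y S K]
yyySKKK => yyyzKKK   [S -> z]
yyyzKKK => yyyzrKK   [K -> r]
yyyzrKK => yyyzryKyK   [K -> y K y]
yyyzryKyK => yyyzryryK   [K -> r]
yyyzryryK => yyyzryryr   [K -> r]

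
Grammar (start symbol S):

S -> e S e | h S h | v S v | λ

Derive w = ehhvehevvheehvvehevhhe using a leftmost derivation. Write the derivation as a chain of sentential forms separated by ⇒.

S ⇒ eSe   [S -> e S e]
eSe ⇒ ehShe   [S -> h S h]
ehShe ⇒ ehhShhe   [S -> h S h]
ehhShhe ⇒ ehhvSvhhe   [S -> v S v]
ehhvSvhhe ⇒ ehhveSevhhe   [S -> e S e]
ehhveSevhhe ⇒ ehhvehShevhhe   [S -> h S h]
ehhvehShevhhe ⇒ ehhveheSehevhhe   [S -> e S e]
ehhveheSehevhhe ⇒ ehhvehevSvehevhhe   [S -> v S v]
ehhvehevSvehevhhe ⇒ ehhvehevvSvvehevhhe   [S -> v S v]
ehhvehevvSvvehevhhe ⇒ ehhvehevvhShvvehevhhe   [S -> h S h]
ehhvehevvhShvvehevhhe ⇒ ehhvehevvheSehvvehevhhe   [S -> e S e]
ehhvehevvheSehvvehevhhe ⇒ ehhvehevvheehvvehevhhe   [S -> λ]

S⇒eSe⇒ehShe⇒ehhShhe⇒ehhvSvhhe⇒ehhveSevhhe⇒ehhvehShevhhe⇒ehhveheSehevhhe⇒ehhvehevSvehevhhe⇒ehhvehevvSvvehevhhe⇒ehhvehevvhShvvehevhhe⇒ehhvehevvheSehvvehevhhe⇒ehhvehevvheehvvehevhhe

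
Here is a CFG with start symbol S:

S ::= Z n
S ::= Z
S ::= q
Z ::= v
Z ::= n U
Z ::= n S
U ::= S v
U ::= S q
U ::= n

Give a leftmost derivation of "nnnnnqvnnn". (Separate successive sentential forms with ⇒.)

S ⇒ Zn ⇒ nSn ⇒ nZn ⇒ nnSn ⇒ nnZnn ⇒ nnnSnn ⇒ nnnZnnn ⇒ nnnnSnnn ⇒ nnnnZnnn ⇒ nnnnnUnnn ⇒ nnnnnSvnnn ⇒ nnnnnqvnnn

S ⇒ Zn   [S ::= Z n]
Zn ⇒ nSn   [Z ::= n S]
nSn ⇒ nZn   [S ::= Z]
nZn ⇒ nnSn   [Z ::= n S]
nnSn ⇒ nnZnn   [S ::= Z n]
nnZnn ⇒ nnnSnn   [Z ::= n S]
nnnSnn ⇒ nnnZnnn   [S ::= Z n]
nnnZnnn ⇒ nnnnSnnn   [Z ::= n S]
nnnnSnnn ⇒ nnnnZnnn   [S ::= Z]
nnnnZnnn ⇒ nnnnnUnnn   [Z ::= n U]
nnnnnUnnn ⇒ nnnnnSvnnn   [U ::= S v]
nnnnnSvnnn ⇒ nnnnnqvnnn   [S ::= q]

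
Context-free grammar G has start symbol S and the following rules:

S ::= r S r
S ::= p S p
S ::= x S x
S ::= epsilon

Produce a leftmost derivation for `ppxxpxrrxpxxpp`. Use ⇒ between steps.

S⇒pSp⇒ppSpp⇒ppxSxpp⇒ppxxSxxpp⇒ppxxpSpxxpp⇒ppxxpxSxpxxpp⇒ppxxpxrSrxpxxpp⇒ppxxpxrrxpxxpp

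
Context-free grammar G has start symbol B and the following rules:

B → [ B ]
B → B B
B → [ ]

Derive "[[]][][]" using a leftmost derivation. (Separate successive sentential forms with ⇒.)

B ⇒ BB   [B → B B]
BB ⇒ BBB   [B → B B]
BBB ⇒ [B]BB   [B → [ B ]]
[B]BB ⇒ [[]]BB   [B → [ ]]
[[]]BB ⇒ [[]][]B   [B → [ ]]
[[]][]B ⇒ [[]][][]   [B → [ ]]

B ⇒ BB ⇒ BBB ⇒ [B]BB ⇒ [[]]BB ⇒ [[]][]B ⇒ [[]][][]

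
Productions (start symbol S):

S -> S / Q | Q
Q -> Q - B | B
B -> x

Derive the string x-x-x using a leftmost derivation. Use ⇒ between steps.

S ⇒ Q   [S -> Q]
Q ⇒ Q-B   [Q -> Q - B]
Q-B ⇒ Q-B-B   [Q -> Q - B]
Q-B-B ⇒ B-B-B   [Q -> B]
B-B-B ⇒ x-B-B   [B -> x]
x-B-B ⇒ x-x-B   [B -> x]
x-x-B ⇒ x-x-x   [B -> x]

S ⇒ Q ⇒ Q-B ⇒ Q-B-B ⇒ B-B-B ⇒ x-B-B ⇒ x-x-B ⇒ x-x-x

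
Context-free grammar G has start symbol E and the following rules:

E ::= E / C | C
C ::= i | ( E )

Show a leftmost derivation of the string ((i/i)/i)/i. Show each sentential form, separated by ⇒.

E ⇒ E/C ⇒ C/C ⇒ (E)/C ⇒ (E/C)/C ⇒ (C/C)/C ⇒ ((E)/C)/C ⇒ ((E/C)/C)/C ⇒ ((C/C)/C)/C ⇒ ((i/C)/C)/C ⇒ ((i/i)/C)/C ⇒ ((i/i)/i)/C ⇒ ((i/i)/i)/i

E ⇒ E/C   [E ::= E / C]
E/C ⇒ C/C   [E ::= C]
C/C ⇒ (E)/C   [C ::= ( E )]
(E)/C ⇒ (E/C)/C   [E ::= E / C]
(E/C)/C ⇒ (C/C)/C   [E ::= C]
(C/C)/C ⇒ ((E)/C)/C   [C ::= ( E )]
((E)/C)/C ⇒ ((E/C)/C)/C   [E ::= E / C]
((E/C)/C)/C ⇒ ((C/C)/C)/C   [E ::= C]
((C/C)/C)/C ⇒ ((i/C)/C)/C   [C ::= i]
((i/C)/C)/C ⇒ ((i/i)/C)/C   [C ::= i]
((i/i)/C)/C ⇒ ((i/i)/i)/C   [C ::= i]
((i/i)/i)/C ⇒ ((i/i)/i)/i   [C ::= i]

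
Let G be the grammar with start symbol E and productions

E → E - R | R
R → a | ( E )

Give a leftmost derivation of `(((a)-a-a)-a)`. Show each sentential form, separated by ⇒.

E⇒R⇒(E)⇒(E-R)⇒(R-R)⇒((E)-R)⇒((E-R)-R)⇒((E-R-R)-R)⇒((R-R-R)-R)⇒(((E)-R-R)-R)⇒(((R)-R-R)-R)⇒(((a)-R-R)-R)⇒(((a)-a-R)-R)⇒(((a)-a-a)-R)⇒(((a)-a-a)-a)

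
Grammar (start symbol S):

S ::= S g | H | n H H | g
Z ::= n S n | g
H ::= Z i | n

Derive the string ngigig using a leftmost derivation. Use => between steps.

S => Sg => nHHg => nZiHg => ngiHg => ngiZig => ngigig

S => Sg   [S ::= S g]
Sg => nHHg   [S ::= n H H]
nHHg => nZiHg   [H ::= Z i]
nZiHg => ngiHg   [Z ::= g]
ngiHg => ngiZig   [H ::= Z i]
ngiZig => ngigig   [Z ::= g]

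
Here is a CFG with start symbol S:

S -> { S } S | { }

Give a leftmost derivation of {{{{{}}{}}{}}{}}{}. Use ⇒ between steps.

S ⇒ {S}S ⇒ {{S}S}S ⇒ {{{S}S}S}S ⇒ {{{{S}S}S}S}S ⇒ {{{{{}}S}S}S}S ⇒ {{{{{}}{}}S}S}S ⇒ {{{{{}}{}}{}}S}S ⇒ {{{{{}}{}}{}}{}}S ⇒ {{{{{}}{}}{}}{}}{}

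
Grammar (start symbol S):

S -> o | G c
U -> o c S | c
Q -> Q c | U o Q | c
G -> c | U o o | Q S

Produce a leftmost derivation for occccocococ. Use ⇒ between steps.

S ⇒ Gc   [S -> G c]
Gc ⇒ QSc   [G -> Q S]
QSc ⇒ UoQSc   [Q -> U o Q]
UoQSc ⇒ ocSoQSc   [U -> o c S]
ocSoQSc ⇒ ocGcoQSc   [S -> G c]
ocGcoQSc ⇒ ocQScoQSc   [G -> Q S]
ocQScoQSc ⇒ ocQcScoQSc   [Q -> Q c]
ocQcScoQSc ⇒ ocQccScoQSc   [Q -> Q c]
ocQccScoQSc ⇒ occccScoQSc   [Q -> c]
occccScoQSc ⇒ occccocoQSc   [S -> o]
occccocoQSc ⇒ occccococSc   [Q -> c]
occccococSc ⇒ occccocococ   [S -> o]

S ⇒ Gc ⇒ QSc ⇒ UoQSc ⇒ ocSoQSc ⇒ ocGcoQSc ⇒ ocQScoQSc ⇒ ocQcScoQSc ⇒ ocQccScoQSc ⇒ occccScoQSc ⇒ occccocoQSc ⇒ occccococSc ⇒ occccocococ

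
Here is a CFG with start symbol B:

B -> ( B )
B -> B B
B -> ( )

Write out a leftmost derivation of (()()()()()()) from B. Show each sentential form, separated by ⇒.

B ⇒ (B)   [B -> ( B )]
(B) ⇒ (BB)   [B -> B B]
(BB) ⇒ (BBB)   [B -> B B]
(BBB) ⇒ (BBBB)   [B -> B B]
(BBBB) ⇒ (BBBBB)   [B -> B B]
(BBBBB) ⇒ (()BBBB)   [B -> ( )]
(()BBBB) ⇒ (()()BBB)   [B -> ( )]
(()()BBB) ⇒ (()()BBBB)   [B -> B B]
(()()BBBB) ⇒ (()()()BBB)   [B -> ( )]
(()()()BBB) ⇒ (()()()()BB)   [B -> ( )]
(()()()()BB) ⇒ (()()()()()B)   [B -> ( )]
(()()()()()B) ⇒ (()()()()()())   [B -> ( )]

B⇒(B)⇒(BB)⇒(BBB)⇒(BBBB)⇒(BBBBB)⇒(()BBBB)⇒(()()BBB)⇒(()()BBBB)⇒(()()()BBB)⇒(()()()()BB)⇒(()()()()()B)⇒(()()()()()())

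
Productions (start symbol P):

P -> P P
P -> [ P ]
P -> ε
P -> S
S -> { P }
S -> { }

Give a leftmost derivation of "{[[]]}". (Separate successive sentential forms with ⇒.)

P ⇒ PP   [P -> P P]
PP ⇒ SP   [P -> S]
SP ⇒ {P}P   [S -> { P }]
{P}P ⇒ {PP}P   [P -> P P]
{PP}P ⇒ {[P]P}P   [P -> [ P ]]
{[P]P}P ⇒ {[[P]]P}P   [P -> [ P ]]
{[[P]]P}P ⇒ {[[]]P}P   [P -> ε]
{[[]]P}P ⇒ {[[]]}P   [P -> ε]
{[[]]}P ⇒ {[[]]}   [P -> ε]

P⇒PP⇒SP⇒{P}P⇒{PP}P⇒{[P]P}P⇒{[[P]]P}P⇒{[[]]P}P⇒{[[]]}P⇒{[[]]}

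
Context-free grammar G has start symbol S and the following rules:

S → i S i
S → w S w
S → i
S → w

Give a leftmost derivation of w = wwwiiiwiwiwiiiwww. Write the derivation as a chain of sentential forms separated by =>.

S => wSw => wwSww => wwwSwww => wwwiSiwww => wwwiiSiiwww => wwwiiiSiiiwww => wwwiiiwSwiiiwww => wwwiiiwiSiwiiiwww => wwwiiiwiwiwiiiwww

S => wSw   [S → w S w]
wSw => wwSww   [S → w S w]
wwSww => wwwSwww   [S → w S w]
wwwSwww => wwwiSiwww   [S → i S i]
wwwiSiwww => wwwiiSiiwww   [S → i S i]
wwwiiSiiwww => wwwiiiSiiiwww   [S → i S i]
wwwiiiSiiiwww => wwwiiiwSwiiiwww   [S → w S w]
wwwiiiwSwiiiwww => wwwiiiwiSiwiiiwww   [S → i S i]
wwwiiiwiSiwiiiwww => wwwiiiwiwiwiiiwww   [S → w]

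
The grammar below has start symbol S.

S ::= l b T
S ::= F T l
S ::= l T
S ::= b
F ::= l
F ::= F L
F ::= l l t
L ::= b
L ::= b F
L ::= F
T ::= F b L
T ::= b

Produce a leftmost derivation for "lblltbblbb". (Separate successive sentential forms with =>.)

S => lbT => lbFbL => lblltbL => lblltbbF => lblltbbFL => lblltbbFLL => lblltbblLL => lblltbblbL => lblltbblbb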